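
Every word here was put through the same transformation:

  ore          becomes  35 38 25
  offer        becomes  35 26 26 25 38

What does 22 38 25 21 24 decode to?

bread

o is letter #15 and maps to 35: an offset of 20. Each letter is replaced by its alphabet position (a=1..z=26) + 20.
Decoding 22 38 25 21 24: 22→(22−20)÷1=2=b, 38→(38−20)÷1=18=r, 25→(25−20)÷1=5=e, 21→(21−20)÷1=1=a, 24→(24−20)÷1=4=d.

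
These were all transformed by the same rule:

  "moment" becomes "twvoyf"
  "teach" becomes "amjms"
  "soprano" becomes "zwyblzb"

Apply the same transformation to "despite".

kmbztfr

In moment: m→t is +7, o→w is +8, m→v is +9, e→o is +10 — the shift increases by 1 each position. The shift increases by 1 at each position, starting from +7: 7, 8, 9, ….
On despite: d+7=k, e+8=m, s+9=b, p+10=z, i+11=t, t+12=f, e+13=r.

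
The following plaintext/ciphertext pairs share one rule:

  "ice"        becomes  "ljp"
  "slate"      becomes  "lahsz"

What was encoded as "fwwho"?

happy

The output letters match the input read backwards, each shifted +7: ice reversed is eci. Two steps: reverse the string, then apply a Caesar shift of +7.
Undoing it on fwwho: shift back: f−7=y, w−7=p, w−7=p, h−7=a, o−7=h → yppah; then reverse → happy.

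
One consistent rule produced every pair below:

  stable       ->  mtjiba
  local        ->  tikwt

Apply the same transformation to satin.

vqbia

The output letters match the input read backwards, each shifted +8: stable reversed is elbats. Read the word backwards and shift each letter +8.
For satin: reverse → nitas; then shift: n+8=v, i+8=q, t+8=b, a+8=i, s+8=a.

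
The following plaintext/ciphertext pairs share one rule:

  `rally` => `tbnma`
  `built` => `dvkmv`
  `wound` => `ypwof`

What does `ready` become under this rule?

tfcea

It's a Vigenère-style cipher with numeric key [2,1]: position i shifts by key[i mod 2].
On ready: r+2=t, e+1=f, a+2=c, d+1=e, y+2=a.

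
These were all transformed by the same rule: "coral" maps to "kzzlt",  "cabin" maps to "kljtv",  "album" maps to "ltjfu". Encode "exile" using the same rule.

The shift depends on letter class: consonant c→k is +8, but vowel o→z is +11. Vowels shift forward by 11 and consonants shift forward by 8.
Applying it to exile: e(vowel)+11=p, x(cons)+8=f, i(vowel)+11=t, l(cons)+8=t, e(vowel)+11=p.

pfttp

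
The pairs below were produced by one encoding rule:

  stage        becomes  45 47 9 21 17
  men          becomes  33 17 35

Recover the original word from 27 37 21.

jog

s(#19)→45 and t(#20)→47: differences scale by 2, so n = 2·pos + 7. Each letter becomes 2×(its alphabet position, a=1..z=26) + 7.
Decoding 27 37 21: 27→(27−7)÷2=10=j, 37→(37−7)÷2=15=o, 21→(21−7)÷2=7=g.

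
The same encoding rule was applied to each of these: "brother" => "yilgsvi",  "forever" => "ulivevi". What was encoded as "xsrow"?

child

Letters are reflected about the middle of the alphabet (position → 25−position): Atbash.
Undoing it on xsrow: x↔c, s↔h, r↔i, o↔l, w↔d.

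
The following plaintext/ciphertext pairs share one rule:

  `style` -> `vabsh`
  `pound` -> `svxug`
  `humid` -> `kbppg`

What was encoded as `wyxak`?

truth

Shifts by position in style: pos 0: s→v (+3), pos 1: t→a (+7), pos 2: y→b (+3), pos 3: l→s (+7) — repeating every 2. A repeating key of period 2 is used — shifts +3, +7 over and over.
Decoding wyxak: w−3=t, y−7=r, x−3=u, a−7=t, k−3=h.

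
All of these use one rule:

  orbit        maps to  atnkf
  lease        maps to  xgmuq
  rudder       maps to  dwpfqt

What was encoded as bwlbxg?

The shifts repeat in a cycle of length 2: positions 0,1,… shift by +12, +2, then the pattern repeats.
Decoding bwlbxg: b−12=p, w−2=u, l−12=z, b−2=z, x−12=l, g−2=e.

puzzle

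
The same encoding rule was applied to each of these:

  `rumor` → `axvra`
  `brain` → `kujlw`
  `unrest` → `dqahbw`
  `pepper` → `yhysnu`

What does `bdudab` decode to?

salary

Shifts by position in rumor: pos 0: r→a (+9), pos 1: u→x (+3), pos 2: m→v (+9), pos 3: o→r (+3) — repeating every 2. It's a Vigenère-style cipher with numeric key [9,3]: position i shifts by key[i mod 2].
Decoding bdudab: b−9=s, d−3=a, u−9=l, d−3=a, a−9=r, b−3=y.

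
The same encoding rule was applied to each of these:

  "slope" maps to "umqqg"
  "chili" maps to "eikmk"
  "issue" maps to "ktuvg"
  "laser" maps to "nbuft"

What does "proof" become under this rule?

A repeating key of period 2 is used — shifts +2, +1 over and over.
For proof: p+2=r, r+1=s, o+2=q, o+1=p, f+2=h.

rsqph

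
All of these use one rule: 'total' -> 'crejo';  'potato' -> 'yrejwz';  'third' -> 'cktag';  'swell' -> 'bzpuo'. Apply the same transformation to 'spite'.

It's a Vigenère-style cipher with numeric key [9,3,11]: position i shifts by key[i mod 3].
On spite: s+9=b, p+3=s, i+11=t, t+9=c, e+3=h.

bstch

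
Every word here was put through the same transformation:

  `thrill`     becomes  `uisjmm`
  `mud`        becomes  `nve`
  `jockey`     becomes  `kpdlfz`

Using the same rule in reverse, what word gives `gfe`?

fed

It's a constant shift of +1 (ROT1).
Decoding gfe: g−1=f, f−1=e, e−1=d.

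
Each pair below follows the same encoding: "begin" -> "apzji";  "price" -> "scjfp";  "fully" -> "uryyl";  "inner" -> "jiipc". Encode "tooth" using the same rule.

b(1)→a(0) and e(4)→p(15) fit y≡5x+21 (mod 26); the inverse of 5 mod 26 is 21. Treating letters as 0–25, the rule is x ↦ 5x + 21 (mod 26).
For tooth: t(19)→5·19+21≡12=m; o(14)→5·14+21≡13=n; o(14)→5·14+21≡13=n; t(19)→5·19+21≡12=m; h(7)→5·7+21≡4=e (all mod 26).

mnnme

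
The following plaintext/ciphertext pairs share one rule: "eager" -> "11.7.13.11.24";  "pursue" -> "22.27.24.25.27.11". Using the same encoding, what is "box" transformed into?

e is letter #5 and maps to 11: an offset of 6. Letters become their 1-based position plus 6 (so a→7, b→8, …).
On box: b=2→8, o=15→21, x=24→30.

8.21.30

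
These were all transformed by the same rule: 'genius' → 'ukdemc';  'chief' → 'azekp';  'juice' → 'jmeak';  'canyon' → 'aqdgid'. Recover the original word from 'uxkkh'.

g(6)→u(20) and e(4)→k(10) fit y≡5x+16 (mod 26); the inverse of 5 mod 26 is 21. Treating letters as 0–25, the rule is x ↦ 5x + 16 (mod 26).
Reversing it on uxkkh: u(20)→21·(20−16)≡6=g; x(23)→21·(23−16)≡17=r; k(10)→21·(10−16)≡4=e; k(10)→21·(10−16)≡4=e; h(7)→21·(7−16)≡19=t (all mod 26).

greet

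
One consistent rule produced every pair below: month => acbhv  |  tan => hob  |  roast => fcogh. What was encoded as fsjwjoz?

revival

This is a Caesar cipher with shift 14.
Reversing it on fsjwjoz: f−14=r, s−14=e, j−14=v, w−14=i, j−14=v, o−14=a, z−14=l.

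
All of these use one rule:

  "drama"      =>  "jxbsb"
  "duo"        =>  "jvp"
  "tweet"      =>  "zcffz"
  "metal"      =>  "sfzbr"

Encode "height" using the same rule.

nfjmnz

The shift depends on letter class: consonant d→j is +6, but vowel a→b is +1. The rule splits by letter class: vowels +1, consonants +6.
On height: h(cons)+6=n, e(vowel)+1=f, i(vowel)+1=j, g(cons)+6=m, h(cons)+6=n, t(cons)+6=z.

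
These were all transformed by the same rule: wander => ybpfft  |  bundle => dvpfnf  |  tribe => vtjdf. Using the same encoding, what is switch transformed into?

The shift depends on letter class: consonant w→y is +2, but vowel a→b is +1. Vowels shift forward by 1 and consonants shift forward by 2.
For switch: s(cons)+2=u, w(cons)+2=y, i(vowel)+1=j, t(cons)+2=v, c(cons)+2=e, h(cons)+2=j.

uyjvej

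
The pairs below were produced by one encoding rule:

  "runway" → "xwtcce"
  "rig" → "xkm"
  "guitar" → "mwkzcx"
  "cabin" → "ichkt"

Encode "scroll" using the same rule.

The shift depends on letter class: consonant r→x is +6, but vowel u→w is +2. Vowels shift forward by 2 and consonants shift forward by 6.
On scroll: s(cons)+6=y, c(cons)+6=i, r(cons)+6=x, o(vowel)+2=q, l(cons)+6=r, l(cons)+6=r.

yixqrr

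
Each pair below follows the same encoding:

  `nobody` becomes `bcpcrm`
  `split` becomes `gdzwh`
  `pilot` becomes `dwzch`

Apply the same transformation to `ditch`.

Each letter is shifted forward by 14 in the alphabet (a Caesar shift of +14).
On ditch: d+14=r, i+14=w, t+14=h, c+14=q, h+14=v.

rwhqv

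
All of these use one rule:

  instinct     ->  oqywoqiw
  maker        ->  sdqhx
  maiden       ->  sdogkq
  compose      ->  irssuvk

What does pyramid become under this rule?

vbxdslj

A repeating key of period 2 is used — shifts +6, +3 over and over.
For pyramid: p+6=v, y+3=b, r+6=x, a+3=d, m+6=s, i+3=l, d+6=j.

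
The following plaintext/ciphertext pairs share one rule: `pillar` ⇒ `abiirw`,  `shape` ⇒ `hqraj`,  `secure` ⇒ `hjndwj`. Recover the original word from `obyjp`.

video

p(15)→a(0) and i(8)→b(1) fit y≡11x+17 (mod 26); the inverse of 11 mod 26 is 19. Treating letters as 0–25, the rule is x ↦ 11x + 17 (mod 26).
Decoding obyjp: o(14)→19·(14−17)≡21=v; b(1)→19·(1−17)≡8=i; y(24)→19·(24−17)≡3=d; j(9)→19·(9−17)≡4=e; p(15)→19·(15−17)≡14=o (all mod 26).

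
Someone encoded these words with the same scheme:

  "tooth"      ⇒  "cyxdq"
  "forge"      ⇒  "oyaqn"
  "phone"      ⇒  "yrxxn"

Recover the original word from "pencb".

guess

A repeating key of period 2 is used — shifts +9, +10 over and over.
Undoing it on pencb: p−9=g, e−10=u, n−9=e, c−10=s, b−9=s.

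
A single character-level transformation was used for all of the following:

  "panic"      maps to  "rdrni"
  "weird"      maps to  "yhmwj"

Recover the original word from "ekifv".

cheap

The shift increases by 1 at each position, starting from +2: 2, 3, 4, ….
Reversing it on ekifv: e−2=c, k−3=h, i−4=e, f−5=a, v−6=p.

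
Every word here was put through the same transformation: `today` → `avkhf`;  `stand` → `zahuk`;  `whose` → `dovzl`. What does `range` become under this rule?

yhunl

It's a constant shift of +7 (ROT7).
Applying it to range: r+7=y, a+7=h, n+7=u, g+7=n, e+7=l.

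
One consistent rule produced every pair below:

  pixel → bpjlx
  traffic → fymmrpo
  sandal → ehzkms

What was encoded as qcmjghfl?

evacuate

A repeating key of period 2 is used — shifts +12, +7 over and over.
Reversing it on qcmjghfl: q−12=e, c−7=v, m−12=a, j−7=c, g−12=u, h−7=a, f−12=t, l−7=e.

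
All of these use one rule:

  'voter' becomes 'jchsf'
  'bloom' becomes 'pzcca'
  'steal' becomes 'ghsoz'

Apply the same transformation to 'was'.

Compare letters: v→j is +14, o→c is +14, t→h is +14 — a constant shift. It's a constant shift of +14 (ROT14).
For was: w+14=k, a+14=o, s+14=g.

kog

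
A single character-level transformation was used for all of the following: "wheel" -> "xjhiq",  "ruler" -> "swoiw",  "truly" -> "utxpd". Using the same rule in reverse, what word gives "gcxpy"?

In wheel: w→x is +1, h→j is +2, e→h is +3, e→i is +4 — the shift increases by 1 each position. Letter i (0-indexed) is shifted by i+1, so successive shifts are 1, 2, 3, ….
Undoing it on gcxpy: g−1=f, c−2=a, x−3=u, p−4=l, y−5=t.

fault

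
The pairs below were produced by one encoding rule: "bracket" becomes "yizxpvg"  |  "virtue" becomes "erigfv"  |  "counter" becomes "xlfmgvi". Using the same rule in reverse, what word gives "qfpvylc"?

jukebox

Each pair mirrors across the alphabet (b↔y, r↔i, a↔z): positions sum to 25. Letters are reflected about the middle of the alphabet (position → 25−position): Atbash.
Undoing it on qfpvylc: q↔j, f↔u, p↔k, v↔e, y↔b, l↔o, c↔x.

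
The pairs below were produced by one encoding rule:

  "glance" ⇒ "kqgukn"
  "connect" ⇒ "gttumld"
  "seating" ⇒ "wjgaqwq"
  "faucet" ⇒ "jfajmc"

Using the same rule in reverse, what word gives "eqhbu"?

In glance: g→k is +4, l→q is +5, a→g is +6, n→u is +7 — the shift increases by 1 each position. The shift increases by 1 at each position, starting from +4: 4, 5, 6, ….
Undoing it on eqhbu: e−4=a, q−5=l, h−6=b, b−7=u, u−8=m.

album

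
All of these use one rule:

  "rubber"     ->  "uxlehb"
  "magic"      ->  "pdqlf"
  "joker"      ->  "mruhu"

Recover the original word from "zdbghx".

warden

The shifts repeat in a cycle of length 3: positions 0,1,… shift by +3, +3, +10, then the pattern repeats.
Reversing it on zdbghx: z−3=w, d−3=a, b−10=r, g−3=d, h−3=e, x−10=n.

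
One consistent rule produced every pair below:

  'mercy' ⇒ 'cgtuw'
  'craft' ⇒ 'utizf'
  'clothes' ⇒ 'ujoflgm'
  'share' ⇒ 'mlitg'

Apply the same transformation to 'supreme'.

m(12)→c(2) and e(4)→g(6) fit y≡19x+8 (mod 26); the inverse of 19 mod 26 is 11. This is an affine cipher: with a=0,…,z=25, each position x becomes (19x+8) mod 26.
For supreme: s(18)→19·18+8≡12=m; u(20)→19·20+8≡24=y; p(15)→19·15+8≡7=h; r(17)→19·17+8≡19=t; e(4)→19·4+8≡6=g; m(12)→19·12+8≡2=c; e(4)→19·4+8≡6=g (all mod 26).

myhtgcg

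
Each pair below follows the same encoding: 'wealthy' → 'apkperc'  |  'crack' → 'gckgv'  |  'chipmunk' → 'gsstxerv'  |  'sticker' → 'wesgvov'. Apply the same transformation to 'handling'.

llxhwsrr

Shifts by position in wealthy: pos 0: w→a (+4), pos 1: e→p (+11), pos 2: a→k (+10), pos 3: l→p (+4), pos 4: t→e (+11), pos 5: h→r (+10) — repeating every 3. The shifts repeat in a cycle of length 3: positions 0,1,… shift by +4, +11, +10, then the pattern repeats.
On handling: h+4=l, a+11=l, n+10=x, d+4=h, l+11=w, i+10=s, n+4=r, g+11=r.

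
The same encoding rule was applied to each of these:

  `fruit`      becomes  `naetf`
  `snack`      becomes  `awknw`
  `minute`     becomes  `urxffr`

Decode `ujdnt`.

match

Letter i (0-indexed) is shifted by i+8, so successive shifts are 8, 9, 10, ….
Decoding ujdnt: u−8=m, j−9=a, d−10=t, n−11=c, t−12=h.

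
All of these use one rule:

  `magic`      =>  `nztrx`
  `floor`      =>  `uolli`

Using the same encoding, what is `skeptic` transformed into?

Each letter is replaced by its mirror in the alphabet: a↔z, b↔y, c↔x, and so on (the Atbash cipher).
On skeptic: s↔h, k↔p, e↔v, p↔k, t↔g, i↔r, c↔x.

hpvkgrx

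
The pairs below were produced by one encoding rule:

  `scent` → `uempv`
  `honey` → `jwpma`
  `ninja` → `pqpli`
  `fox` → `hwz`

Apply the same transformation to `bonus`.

The rule splits by letter class: vowels +8, consonants +2.
Applying it to bonus: b(cons)+2=d, o(vowel)+8=w, n(cons)+2=p, u(vowel)+8=c, s(cons)+2=u.

dwpcu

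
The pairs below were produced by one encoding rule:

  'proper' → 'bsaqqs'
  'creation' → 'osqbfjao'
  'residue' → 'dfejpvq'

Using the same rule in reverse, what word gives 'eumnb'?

Shifts by position in proper: pos 0: p→b (+12), pos 1: r→s (+1), pos 2: o→a (+12), pos 3: p→q (+1) — repeating every 2. The shifts repeat in a cycle of length 2: positions 0,1,… shift by +12, +1, then the pattern repeats.
Decoding eumnb: e−12=s, u−1=t, m−12=a, n−1=m, b−12=p.

stamp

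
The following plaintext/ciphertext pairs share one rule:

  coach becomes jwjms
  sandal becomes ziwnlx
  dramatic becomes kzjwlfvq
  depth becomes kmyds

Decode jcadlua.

In coach: c→j is +7, o→w is +8, a→j is +9, c→m is +10 — the shift increases by 1 each position. Letter i (0-indexed) is shifted by i+7, so successive shifts are 7, 8, 9, ….
Reversing it on jcadlua: j−7=c, c−8=u, a−9=r, d−10=t, l−11=a, u−12=i, a−13=n.

curtain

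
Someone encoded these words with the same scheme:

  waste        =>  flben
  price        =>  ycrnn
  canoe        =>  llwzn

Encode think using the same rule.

Shifts by position in waste: pos 0: w→f (+9), pos 1: a→l (+11), pos 2: s→b (+9), pos 3: t→e (+11) — repeating every 2. It's a Vigenère-style cipher with numeric key [9,11]: position i shifts by key[i mod 2].
On think: t+9=c, h+11=s, i+9=r, n+11=y, k+9=t.

csryt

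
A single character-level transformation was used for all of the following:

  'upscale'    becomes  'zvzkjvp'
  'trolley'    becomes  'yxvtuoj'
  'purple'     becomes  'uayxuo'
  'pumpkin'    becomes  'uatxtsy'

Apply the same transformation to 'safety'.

Each letter shifts forward by (position + 5), i.e. 5, 6, 7, … — the shift grows by one for each successive letter.
For safety: s+5=x, a+6=g, f+7=m, e+8=m, t+9=c, y+10=i.

xgmmci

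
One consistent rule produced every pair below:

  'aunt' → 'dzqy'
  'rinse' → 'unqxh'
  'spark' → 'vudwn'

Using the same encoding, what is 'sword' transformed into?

vbrwg

The shifts repeat in a cycle of length 2: positions 0,1,… shift by +3, +5, then the pattern repeats.
Applying it to sword: s+3=v, w+5=b, o+3=r, r+5=w, d+3=g.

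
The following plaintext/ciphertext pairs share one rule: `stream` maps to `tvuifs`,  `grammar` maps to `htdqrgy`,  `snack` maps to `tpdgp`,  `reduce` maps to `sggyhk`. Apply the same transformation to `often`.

phwis

In stream: s→t is +1, t→v is +2, r→u is +3, e→i is +4 — the shift increases by 1 each position. Letter i (0-indexed) is shifted by i+1, so successive shifts are 1, 2, 3, ….
Applying it to often: o+1=p, f+2=h, t+3=w, e+4=i, n+5=s.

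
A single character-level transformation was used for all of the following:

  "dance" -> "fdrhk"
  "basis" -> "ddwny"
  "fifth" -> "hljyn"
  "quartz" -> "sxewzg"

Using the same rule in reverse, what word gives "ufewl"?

scarf

In dance: d→f is +2, a→d is +3, n→r is +4, c→h is +5 — the shift increases by 1 each position. The shift increases by 1 at each position, starting from +2: 2, 3, 4, ….
Reversing it on ufewl: u−2=s, f−3=c, e−4=a, w−5=r, l−6=f.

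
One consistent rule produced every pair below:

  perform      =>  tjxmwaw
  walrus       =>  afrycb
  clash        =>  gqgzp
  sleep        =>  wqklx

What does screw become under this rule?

whxle

In perform: p→t is +4, e→j is +5, r→x is +6, f→m is +7 — the shift increases by 1 each position. The shift increases by 1 at each position, starting from +4: 4, 5, 6, ….
Applying it to screw: s+4=w, c+5=h, r+6=x, e+7=l, w+8=e.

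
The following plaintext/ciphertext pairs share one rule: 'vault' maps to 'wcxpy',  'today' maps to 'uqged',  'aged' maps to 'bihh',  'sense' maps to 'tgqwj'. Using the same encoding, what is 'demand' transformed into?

egpesj

In vault: v→w is +1, a→c is +2, u→x is +3, l→p is +4 — the shift increases by 1 each position. Each letter shifts forward by (position + 1), i.e. 1, 2, 3, … — the shift grows by one for each successive letter.
Applying it to demand: d+1=e, e+2=g, m+3=p, a+4=e, n+5=s, d+6=j.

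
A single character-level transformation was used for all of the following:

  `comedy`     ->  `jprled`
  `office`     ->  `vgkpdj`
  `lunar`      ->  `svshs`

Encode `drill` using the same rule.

The shifts repeat in a cycle of length 3: positions 0,1,… shift by +7, +1, +5, then the pattern repeats.
Applying it to drill: d+7=k, r+1=s, i+5=n, l+7=s, l+1=m.

ksnsm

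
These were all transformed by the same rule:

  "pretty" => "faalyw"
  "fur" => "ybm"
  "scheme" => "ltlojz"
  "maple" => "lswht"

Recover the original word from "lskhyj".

cradle

The output letters match the input read backwards, each shifted +7: pretty reversed is ytterp. Read the word backwards and shift each letter +7.
Reversing it on lskhyj: shift back: l−7=e, s−7=l, k−7=d, h−7=a, y−7=r, j−7=c → eldarc; then reverse → cradle.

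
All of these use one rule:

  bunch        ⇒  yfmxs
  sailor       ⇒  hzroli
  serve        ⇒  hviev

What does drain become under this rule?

This is the alphabet-reversal cipher (Atbash): a becomes z, b becomes y, etc.
On drain: d↔w, r↔i, a↔z, i↔r, n↔m.

wizrm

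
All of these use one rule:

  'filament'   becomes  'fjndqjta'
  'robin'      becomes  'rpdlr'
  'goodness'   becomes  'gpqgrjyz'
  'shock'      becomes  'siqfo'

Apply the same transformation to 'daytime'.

In filament: f→f is +0, i→j is +1, l→n is +2, a→d is +3 — the shift increases by 1 each position. Each letter shifts forward by its position index (0, 1, 2, …) — the shift grows by one for each successive letter.
On daytime: d+0=d, a+1=b, y+2=a, t+3=w, i+4=m, m+5=r, e+6=k.

dbawmrk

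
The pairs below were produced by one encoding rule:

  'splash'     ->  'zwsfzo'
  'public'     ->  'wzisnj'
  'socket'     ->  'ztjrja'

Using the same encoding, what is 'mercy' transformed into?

The shift depends on letter class: consonant s→z is +7, but vowel a→f is +5. The rule splits by letter class: vowels +5, consonants +7.
Applying it to mercy: m(cons)+7=t, e(vowel)+5=j, r(cons)+7=y, c(cons)+7=j, y(cons)+7=f.

tjyjf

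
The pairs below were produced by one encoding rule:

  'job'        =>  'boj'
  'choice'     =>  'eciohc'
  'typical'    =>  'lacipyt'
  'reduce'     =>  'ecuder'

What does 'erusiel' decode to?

leisure

The word is simply reversed.
Decoding erusiel: then reverse → leisure.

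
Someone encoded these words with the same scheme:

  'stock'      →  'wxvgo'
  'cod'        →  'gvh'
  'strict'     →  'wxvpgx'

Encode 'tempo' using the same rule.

The shift depends on letter class: consonant s→w is +4, but vowel o→v is +7. Vowels shift forward by 7 and consonants shift forward by 4.
On tempo: t(cons)+4=x, e(vowel)+7=l, m(cons)+4=q, p(cons)+4=t, o(vowel)+7=v.

xlqtv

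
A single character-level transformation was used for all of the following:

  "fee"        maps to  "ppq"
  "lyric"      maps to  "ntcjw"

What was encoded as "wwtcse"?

The output letters match the input read backwards, each shifted +11: fee reversed is eef. The word is reversed, then every letter is shifted forward by 11.
Undoing it on wwtcse: shift back: w−11=l, w−11=l, t−11=i, c−11=r, s−11=h, e−11=t → llirht; then reverse → thrill.

thrill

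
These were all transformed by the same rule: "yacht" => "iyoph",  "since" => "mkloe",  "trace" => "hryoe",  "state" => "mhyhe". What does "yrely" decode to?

y(24)→i(8) and a(0)→y(24) fit y≡21x+24 (mod 26); the inverse of 21 mod 26 is 5. This is an affine cipher: with a=0,…,z=25, each position x becomes (21x+24) mod 26.
Decoding yrely: y(24)→5·(24−24)≡0=a; r(17)→5·(17−24)≡17=r; e(4)→5·(4−24)≡4=e; l(11)→5·(11−24)≡13=n; y(24)→5·(24−24)≡0=a (all mod 26).

arena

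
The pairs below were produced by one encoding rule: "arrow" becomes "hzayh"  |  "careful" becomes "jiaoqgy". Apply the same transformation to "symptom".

zgvzeaz

Each letter shifts forward by (position + 7), i.e. 7, 8, 9, … — the shift grows by one for each successive letter.
For symptom: s+7=z, y+8=g, m+9=v, p+10=z, t+11=e, o+12=a, m+13=z.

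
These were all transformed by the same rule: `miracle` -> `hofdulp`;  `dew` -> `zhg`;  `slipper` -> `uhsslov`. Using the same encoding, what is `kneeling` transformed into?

jqlohhqn

The output letters match the input read backwards, each shifted +3: miracle reversed is elcarim. The word is reversed, then every letter is shifted forward by 3.
Applying it to kneeling: reverse → gnileenk; then shift: g+3=j, n+3=q, i+3=l, l+3=o, e+3=h, e+3=h, n+3=q, k+3=n.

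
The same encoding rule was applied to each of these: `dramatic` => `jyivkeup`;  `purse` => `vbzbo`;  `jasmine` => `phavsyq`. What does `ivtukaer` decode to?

In dramatic: d→j is +6, r→y is +7, a→i is +8, m→v is +9 — the shift increases by 1 each position. Each letter shifts forward by (position + 6), i.e. 6, 7, 8, … — the shift grows by one for each successive letter.
Reversing it on ivtukaer: i−6=c, v−7=o, t−8=l, u−9=l, k−10=a, a−11=p, e−12=s, r−13=e.

collapse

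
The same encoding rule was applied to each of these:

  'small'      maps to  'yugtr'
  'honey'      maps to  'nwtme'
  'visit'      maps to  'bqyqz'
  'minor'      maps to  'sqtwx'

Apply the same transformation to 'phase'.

vpgak

The shifts repeat in a cycle of length 2: positions 0,1,… shift by +6, +8, then the pattern repeats.
On phase: p+6=v, h+8=p, a+6=g, s+8=a, e+6=k.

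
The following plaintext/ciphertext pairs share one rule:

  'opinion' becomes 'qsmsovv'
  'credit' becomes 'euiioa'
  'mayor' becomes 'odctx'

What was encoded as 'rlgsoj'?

In opinion: o→q is +2, p→s is +3, i→m is +4, n→s is +5 — the shift increases by 1 each position. Letter i (0-indexed) is shifted by i+2, so successive shifts are 2, 3, 4, ….
Reversing it on rlgsoj: r−2=p, l−3=i, g−4=c, s−5=n, o−6=i, j−7=c.

picnic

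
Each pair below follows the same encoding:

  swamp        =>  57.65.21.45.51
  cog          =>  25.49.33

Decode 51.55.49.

With a=1..z=26, the number is 2·pos + 19.
Decoding 51.55.49: 51→(51−19)÷2=16=p, 55→(55−19)÷2=18=r, 49→(49−19)÷2=15=o.

pro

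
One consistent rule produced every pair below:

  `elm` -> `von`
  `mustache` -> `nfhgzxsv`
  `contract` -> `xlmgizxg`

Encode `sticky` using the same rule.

hgrxpb

Each letter is replaced by its mirror in the alphabet: a↔z, b↔y, c↔x, and so on (the Atbash cipher).
On sticky: s↔h, t↔g, i↔r, c↔x, k↔p, y↔b.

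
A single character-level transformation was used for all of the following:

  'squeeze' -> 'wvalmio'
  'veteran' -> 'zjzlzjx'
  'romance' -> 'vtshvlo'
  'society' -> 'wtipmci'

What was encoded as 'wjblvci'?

In squeeze: s→w is +4, q→v is +5, u→a is +6, e→l is +7 — the shift increases by 1 each position. Each letter shifts forward by (position + 4), i.e. 4, 5, 6, … — the shift grows by one for each successive letter.
Reversing it on wjblvci: w−4=s, j−5=e, b−6=v, l−7=e, v−8=n, c−9=t, i−10=y.

seventy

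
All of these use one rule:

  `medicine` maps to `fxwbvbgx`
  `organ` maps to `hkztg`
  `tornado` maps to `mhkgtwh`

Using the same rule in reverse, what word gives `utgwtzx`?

Compare letters: m→f is +19, e→x is +19, d→w is +19 — a constant shift. Every letter moves 19 places later in the alphabet, wrapping around z→a.
Reversing it on utgwtzx: u−19=b, t−19=a, g−19=n, w−19=d, t−19=a, z−19=g, x−19=e.

bandage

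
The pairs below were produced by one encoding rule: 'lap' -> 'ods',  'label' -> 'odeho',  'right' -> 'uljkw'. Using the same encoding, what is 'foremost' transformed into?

iruhprvw

Compare letters: l→o is +3, a→d is +3, p→s is +3 — a constant shift. This is a Caesar cipher with shift 3.
On foremost: f+3=i, o+3=r, r+3=u, e+3=h, m+3=p, o+3=r, s+3=v, t+3=w.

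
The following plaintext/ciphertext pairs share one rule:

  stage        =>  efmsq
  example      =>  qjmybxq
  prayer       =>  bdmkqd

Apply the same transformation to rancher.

dmzotqd

Compare letters: s→e is +12, t→f is +12, a→m is +12 — a constant shift. Every letter moves 12 places later in the alphabet, wrapping around z→a.
Applying it to rancher: r+12=d, a+12=m, n+12=z, c+12=o, h+12=t, e+12=q, r+12=d.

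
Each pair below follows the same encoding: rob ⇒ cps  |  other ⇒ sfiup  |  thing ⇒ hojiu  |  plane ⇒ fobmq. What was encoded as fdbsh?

Read the word backwards and shift each letter +1.
Reversing it on fdbsh: shift back: f−1=e, d−1=c, b−1=a, s−1=r, h−1=g → ecarg; then reverse → grace.

grace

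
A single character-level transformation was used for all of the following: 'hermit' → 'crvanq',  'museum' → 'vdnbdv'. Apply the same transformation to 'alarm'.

vajuj

The word is reversed, then every letter is shifted forward by 9.
On alarm: reverse → mrala; then shift: m+9=v, r+9=a, a+9=j, l+9=u, a+9=j.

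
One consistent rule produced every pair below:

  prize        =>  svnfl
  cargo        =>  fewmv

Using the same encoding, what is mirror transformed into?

The shift increases by 1 at each position, starting from +3: 3, 4, 5, ….
For mirror: m+3=p, i+4=m, r+5=w, r+6=x, o+7=v, r+8=z.

pmwxvz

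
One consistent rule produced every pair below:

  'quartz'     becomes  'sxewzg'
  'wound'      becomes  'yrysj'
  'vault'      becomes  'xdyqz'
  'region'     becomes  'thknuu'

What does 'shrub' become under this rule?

ukvzh

Each letter shifts forward by (position + 2), i.e. 2, 3, 4, … — the shift grows by one for each successive letter.
Applying it to shrub: s+2=u, h+3=k, r+4=v, u+5=z, b+6=h.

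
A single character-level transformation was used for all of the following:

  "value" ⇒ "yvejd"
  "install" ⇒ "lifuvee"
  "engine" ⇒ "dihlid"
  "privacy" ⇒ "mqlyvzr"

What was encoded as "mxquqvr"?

portray

v(21)→y(24) and a(0)→v(21) fit y≡15x+21 (mod 26); the inverse of 15 mod 26 is 7. This is an affine cipher: with a=0,…,z=25, each position x becomes (15x+21) mod 26.
Decoding mxquqvr: m(12)→7·(12−21)≡15=p; x(23)→7·(23−21)≡14=o; q(16)→7·(16−21)≡17=r; u(20)→7·(20−21)≡19=t; q(16)→7·(16−21)≡17=r; v(21)→7·(21−21)≡0=a; r(17)→7·(17−21)≡24=y (all mod 26).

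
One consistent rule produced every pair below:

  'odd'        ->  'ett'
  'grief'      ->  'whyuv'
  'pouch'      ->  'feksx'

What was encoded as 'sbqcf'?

clamp

Compare letters: o→e is +16, d→t is +16, d→t is +16 — a constant shift. Every letter moves 16 places later in the alphabet, wrapping around z→a.
Undoing it on sbqcf: s−16=c, b−16=l, q−16=a, c−16=m, f−16=p.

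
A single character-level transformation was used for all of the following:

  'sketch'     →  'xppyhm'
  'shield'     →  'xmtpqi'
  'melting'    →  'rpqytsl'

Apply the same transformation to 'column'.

The shift depends on letter class: consonant s→x is +5, but vowel e→p is +11. Two shifts are in play — +11 for a/e/i/o/u, +5 for every other letter.
Applying it to column: c(cons)+5=h, o(vowel)+11=z, l(cons)+5=q, u(vowel)+11=f, m(cons)+5=r, n(cons)+5=s.

hzqfrs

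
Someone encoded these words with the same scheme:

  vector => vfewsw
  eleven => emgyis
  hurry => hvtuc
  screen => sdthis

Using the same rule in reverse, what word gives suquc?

story

In vector: v→v is +0, e→f is +1, c→e is +2, t→w is +3 — the shift increases by 1 each position. Letter i (0-indexed) is shifted by i+0, so successive shifts are 0, 1, 2, ….
Undoing it on suquc: s−0=s, u−1=t, q−2=o, u−3=r, c−4=y.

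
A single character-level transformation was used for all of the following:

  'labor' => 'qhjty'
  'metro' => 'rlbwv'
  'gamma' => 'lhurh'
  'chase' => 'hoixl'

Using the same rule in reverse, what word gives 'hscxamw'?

The shifts repeat in a cycle of length 3: positions 0,1,… shift by +5, +7, +8, then the pattern repeats.
Reversing it on hscxamw: h−5=c, s−7=l, c−8=u, x−5=s, a−7=t, m−8=e, w−5=r.

cluster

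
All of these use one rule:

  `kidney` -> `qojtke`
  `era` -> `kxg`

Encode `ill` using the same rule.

Compare letters: k→q is +6, i→o is +6, d→j is +6 — a constant shift. This is a Caesar cipher with shift 6.
For ill: i+6=o, l+6=r, l+6=r.

orr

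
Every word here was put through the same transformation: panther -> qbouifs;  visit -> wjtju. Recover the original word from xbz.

way

Compare letters: p→q is +1, a→b is +1, n→o is +1 — a constant shift. Every letter moves 1 place later in the alphabet, wrapping around z→a.
Undoing it on xbz: x−1=w, b−1=a, z−1=y.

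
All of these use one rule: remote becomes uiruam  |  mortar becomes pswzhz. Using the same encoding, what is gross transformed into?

jvtyz

In remote: r→u is +3, e→i is +4, m→r is +5, o→u is +6 — the shift increases by 1 each position. Letter i (0-indexed) is shifted by i+3, so successive shifts are 3, 4, 5, ….
For gross: g+3=j, r+4=v, o+5=t, s+6=y, s+7=z.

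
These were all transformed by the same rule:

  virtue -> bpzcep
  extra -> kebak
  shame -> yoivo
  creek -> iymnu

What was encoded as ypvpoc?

In virtue: v→b is +6, i→p is +7, r→z is +8, t→c is +9 — the shift increases by 1 each position. Letter i (0-indexed) is shifted by i+6, so successive shifts are 6, 7, 8, ….
Reversing it on ypvpoc: y−6=s, p−7=i, v−8=n, p−9=g, o−10=e, c−11=r.

singer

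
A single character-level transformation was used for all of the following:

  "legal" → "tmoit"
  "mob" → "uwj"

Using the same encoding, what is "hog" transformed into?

Each letter is shifted forward by 8 in the alphabet (a Caesar shift of +8).
For hog: h+8=p, o+8=w, g+8=o.

pwo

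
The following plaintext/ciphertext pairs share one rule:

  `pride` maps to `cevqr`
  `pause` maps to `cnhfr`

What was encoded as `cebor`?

probe

It's a constant shift of +13 (ROT13).
Reversing it on cebor: c−13=p, e−13=r, b−13=o, o−13=b, r−13=e.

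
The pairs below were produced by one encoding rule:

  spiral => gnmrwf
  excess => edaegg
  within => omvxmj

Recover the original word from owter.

wafer

s(18)→g(6) and p(15)→n(13) fit y≡15x+22 (mod 26); the inverse of 15 mod 26 is 7. Treating letters as 0–25, the rule is x ↦ 15x + 22 (mod 26).
Decoding owter: o(14)→7·(14−22)≡22=w; w(22)→7·(22−22)≡0=a; t(19)→7·(19−22)≡5=f; e(4)→7·(4−22)≡4=e; r(17)→7·(17−22)≡17=r (all mod 26).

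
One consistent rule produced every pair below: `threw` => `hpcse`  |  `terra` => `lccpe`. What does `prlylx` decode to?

The output letters match the input read backwards, each shifted +11: threw reversed is werht. Two steps: reverse the string, then apply a Caesar shift of +11.
Undoing it on prlylx: shift back: p−11=e, r−11=g, l−11=a, y−11=n, l−11=a, x−11=m → eganam; then reverse → manage.

manage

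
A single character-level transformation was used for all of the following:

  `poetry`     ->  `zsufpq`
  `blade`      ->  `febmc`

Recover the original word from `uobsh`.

grant

The output letters match the input read backwards, each shifted +1: poetry reversed is yrteop. Read the word backwards and shift each letter +1.
Reversing it on uobsh: shift back: u−1=t, o−1=n, b−1=a, s−1=r, h−1=g → tnarg; then reverse → grant.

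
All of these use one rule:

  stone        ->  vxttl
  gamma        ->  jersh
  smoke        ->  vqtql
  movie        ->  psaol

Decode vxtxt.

Each letter shifts forward by (position + 3), i.e. 3, 4, 5, … — the shift grows by one for each successive letter.
Undoing it on vxtxt: v−3=s, x−4=t, t−5=o, x−6=r, t−7=m.

storm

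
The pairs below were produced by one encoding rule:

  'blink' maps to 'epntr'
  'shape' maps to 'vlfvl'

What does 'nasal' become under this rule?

In blink: b→e is +3, l→p is +4, i→n is +5, n→t is +6 — the shift increases by 1 each position. Each letter shifts forward by (position + 3), i.e. 3, 4, 5, … — the shift grows by one for each successive letter.
For nasal: n+3=q, a+4=e, s+5=x, a+6=g, l+7=s.

qexgs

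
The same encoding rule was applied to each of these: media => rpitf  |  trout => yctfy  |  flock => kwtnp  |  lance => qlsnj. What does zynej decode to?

Shifts by position in media: pos 0: m→r (+5), pos 1: e→p (+11), pos 2: d→i (+5), pos 3: i→t (+11) — repeating every 2. A repeating key of period 2 is used — shifts +5, +11 over and over.
Undoing it on zynej: z−5=u, y−11=n, n−5=i, e−11=t, j−5=e.

unite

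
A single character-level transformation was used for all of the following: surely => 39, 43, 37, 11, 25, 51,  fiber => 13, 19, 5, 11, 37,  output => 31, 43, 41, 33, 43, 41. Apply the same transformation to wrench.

47, 37, 11, 29, 7, 17

s(#19)→39 and u(#21)→43: differences scale by 2, so n = 2·pos + 1. Each letter becomes 2×(its alphabet position, a=1..z=26) + 1.
Applying it to wrench: w=23→47, r=18→37, e=5→11, n=14→29, c=3→7, h=8→17.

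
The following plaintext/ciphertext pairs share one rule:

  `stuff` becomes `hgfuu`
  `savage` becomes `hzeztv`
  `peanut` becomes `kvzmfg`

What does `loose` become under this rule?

Each pair mirrors across the alphabet (s↔h, t↔g, u↔f): positions sum to 25. Letters are reflected about the middle of the alphabet (position → 25−position): Atbash.
On loose: l↔o, o↔l, o↔l, s↔h, e↔v.

ollhv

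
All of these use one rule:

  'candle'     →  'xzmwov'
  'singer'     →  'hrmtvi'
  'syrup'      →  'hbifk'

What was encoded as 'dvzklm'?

weapon

Each pair mirrors across the alphabet (c↔x, a↔z, n↔m): positions sum to 25. Letters are reflected about the middle of the alphabet (position → 25−position): Atbash.
Undoing it on dvzklm: d↔w, v↔e, z↔a, k↔p, l↔o, m↔n.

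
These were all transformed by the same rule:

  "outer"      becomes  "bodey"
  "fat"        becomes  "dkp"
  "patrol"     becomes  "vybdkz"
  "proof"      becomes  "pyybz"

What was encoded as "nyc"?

sod

Two steps: reverse the string, then apply a Caesar shift of +10.
Decoding nyc: shift back: n−10=d, y−10=o, c−10=s → dos; then reverse → sod.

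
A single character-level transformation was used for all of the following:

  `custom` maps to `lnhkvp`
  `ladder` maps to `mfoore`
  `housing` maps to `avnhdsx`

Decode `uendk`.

fruit

c(2)→l(11) and u(20)→n(13) fit y≡3x+5 (mod 26); the inverse of 3 mod 26 is 9. Each letter's alphabet position (a=0..z=25) is mapped through 3·x+5 mod 26 — an affine cipher.
Reversing it on uendk: u(20)→9·(20−5)≡5=f; e(4)→9·(4−5)≡17=r; n(13)→9·(13−5)≡20=u; d(3)→9·(3−5)≡8=i; k(10)→9·(10−5)≡19=t (all mod 26).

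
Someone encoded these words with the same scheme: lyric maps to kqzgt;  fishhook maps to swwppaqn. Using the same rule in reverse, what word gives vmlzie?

The word is reversed, then every letter is shifted forward by 8.
Reversing it on vmlzie: shift back: v−8=n, m−8=e, l−8=d, z−8=r, i−8=a, e−8=w → nedraw; then reverse → warden.

warden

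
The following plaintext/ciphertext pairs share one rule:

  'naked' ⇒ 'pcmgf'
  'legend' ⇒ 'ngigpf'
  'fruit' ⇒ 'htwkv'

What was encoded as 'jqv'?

hot

Compare letters: n→p is +2, a→c is +2, k→m is +2 — a constant shift. Every letter moves 2 places later in the alphabet, wrapping around z→a.
Undoing it on jqv: j−2=h, q−2=o, v−2=t.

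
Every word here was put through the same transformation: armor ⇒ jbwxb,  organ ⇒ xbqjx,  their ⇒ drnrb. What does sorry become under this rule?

cxbbi

The shift depends on letter class: consonant r→b is +10, but vowel a→j is +9. The rule splits by letter class: vowels +9, consonants +10.
For sorry: s(cons)+10=c, o(vowel)+9=x, r(cons)+10=b, r(cons)+10=b, y(cons)+10=i.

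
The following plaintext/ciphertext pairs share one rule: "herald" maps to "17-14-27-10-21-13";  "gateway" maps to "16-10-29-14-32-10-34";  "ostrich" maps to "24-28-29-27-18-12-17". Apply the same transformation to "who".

32-17-24

h is letter #8 and maps to 17: an offset of 9. The number is (letter's place in the alphabet, a=1) + 9.
On who: w=23→32, h=8→17, o=15→24.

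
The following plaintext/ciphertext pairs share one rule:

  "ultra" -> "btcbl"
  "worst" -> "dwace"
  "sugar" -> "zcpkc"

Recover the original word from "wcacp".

In ultra: u→b is +7, l→t is +8, t→c is +9, r→b is +10 — the shift increases by 1 each position. The shift increases by 1 at each position, starting from +7: 7, 8, 9, ….
Reversing it on wcacp: w−7=p, c−8=u, a−9=r, c−10=s, p−11=e.

purse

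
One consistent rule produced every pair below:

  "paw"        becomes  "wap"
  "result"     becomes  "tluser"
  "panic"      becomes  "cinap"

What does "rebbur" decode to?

It's just the letters in reverse order.
Decoding rebbur: then reverse → rubber.

rubber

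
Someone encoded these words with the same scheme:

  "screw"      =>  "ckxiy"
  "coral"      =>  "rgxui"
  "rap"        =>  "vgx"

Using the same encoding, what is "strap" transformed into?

The output letters match the input read backwards, each shifted +6: screw reversed is wercs. Two steps: reverse the string, then apply a Caesar shift of +6.
For strap: reverse → parts; then shift: p+6=v, a+6=g, r+6=x, t+6=z, s+6=y.

vgxzy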